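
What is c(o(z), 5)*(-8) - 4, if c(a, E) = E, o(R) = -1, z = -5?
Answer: -44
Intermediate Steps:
c(o(z), 5)*(-8) - 4 = 5*(-8) - 4 = -40 - 4 = -44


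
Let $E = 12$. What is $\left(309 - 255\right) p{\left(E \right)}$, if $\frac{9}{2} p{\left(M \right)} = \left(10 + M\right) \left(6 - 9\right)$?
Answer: $-792$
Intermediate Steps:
$p{\left(M \right)} = - \frac{20}{3} - \frac{2 M}{3}$ ($p{\left(M \right)} = \frac{2 \left(10 + M\right) \left(6 - 9\right)}{9} = \frac{2 \left(10 + M\right) \left(-3\right)}{9} = \frac{2 \left(-30 - 3 M\right)}{9} = - \frac{20}{3} - \frac{2 M}{3}$)
$\left(309 - 255\right) p{\left(E \right)} = \left(309 - 255\right) \left(- \frac{20}{3} - 8\right) = 54 \left(- \frac{20}{3} - 8\right) = 54 \left(- \frac{44}{3}\right) = -792$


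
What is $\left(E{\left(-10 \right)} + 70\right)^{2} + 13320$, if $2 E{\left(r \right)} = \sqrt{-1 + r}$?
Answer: $\frac{72869}{4} + 70 i \sqrt{11} \approx 18217.0 + 232.16 i$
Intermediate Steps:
$E{\left(r \right)} = \frac{\sqrt{-1 + r}}{2}$
$\left(E{\left(-10 \right)} + 70\right)^{2} + 13320 = \left(\frac{\sqrt{-1 - 10}}{2} + 70\right)^{2} + 13320 = \left(\frac{\sqrt{-11}}{2} + 70\right)^{2} + 13320 = \left(\frac{i \sqrt{11}}{2} + 70\right)^{2} + 13320 = \left(70 + \frac{i \sqrt{11}}{2}\right)^{2} + 13320 = 13320 + \left(70 + \frac{i \sqrt{11}}{2}\right)^{2}$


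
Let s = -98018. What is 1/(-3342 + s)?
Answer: -1/101360 ≈ -9.8658e-6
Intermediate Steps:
1/(-3342 + s) = 1/(-3342 - 98018) = 1/(-101360) = -1/101360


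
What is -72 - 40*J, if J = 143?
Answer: -5792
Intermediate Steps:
-72 - 40*J = -72 - 40*143 = -72 - 5720 = -5792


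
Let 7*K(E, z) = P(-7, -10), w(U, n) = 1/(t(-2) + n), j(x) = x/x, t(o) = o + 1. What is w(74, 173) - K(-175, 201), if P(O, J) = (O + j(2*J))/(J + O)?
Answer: -913/20468 ≈ -0.044606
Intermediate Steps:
t(o) = 1 + o
j(x) = 1
w(U, n) = 1/(-1 + n) (w(U, n) = 1/((1 - 2) + n) = 1/(-1 + n))
P(O, J) = (1 + O)/(J + O) (P(O, J) = (O + 1)/(J + O) = (1 + O)/(J + O))
K(E, z) = 6/119 (K(E, z) = ((1 - 7)/(-10 - 7))/7 = (-6/(-17))/7 = (-1/17*(-6))/7 = (⅐)*(6/17) = 6/119)
w(74, 173) - K(-175, 201) = 1/(-1 + 173) - 1*6/119 = 1/172 - 6/119 = -913/20468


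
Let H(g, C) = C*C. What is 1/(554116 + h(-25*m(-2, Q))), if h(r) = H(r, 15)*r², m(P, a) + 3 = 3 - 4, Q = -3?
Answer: 1/2804116 ≈ 3.5662e-7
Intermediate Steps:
H(g, C) = C²
m(P, a) = -4 (m(P, a) = -3 + (3 - 4) = -3 - 1 = -4)
h(r) = 225*r² (h(r) = 15²*r² = 225*r²)
1/(554116 + h(-25*m(-2, Q))) = 1/(554116 + 225*(-25*(-4))²) = 1/(554116 + 225*100²) = 1/(554116 + 225*10000) = 1/(554116 + 2250000) = 1/2804116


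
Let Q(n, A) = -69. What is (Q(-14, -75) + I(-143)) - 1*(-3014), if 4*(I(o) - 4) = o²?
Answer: 32245/4 ≈ 8061.3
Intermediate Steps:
I(o) = 4 + o²/4
(Q(-14, -75) + I(-143)) - 1*(-3014) = (-69 + (4 + (¼)*(-143)²)) - 1*(-3014) = (-69 + (4 + (¼)*20449)) + 3014 = (-69 + (4 + 20449/4)) + 3014 = (-69 + 20465/4) + 3014 = 20189/4 + 3014 = 32245/4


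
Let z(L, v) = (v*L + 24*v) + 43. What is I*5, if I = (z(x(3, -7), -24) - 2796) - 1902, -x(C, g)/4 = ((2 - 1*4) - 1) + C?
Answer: -26155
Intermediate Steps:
x(C, g) = 12 - 4*C (x(C, g) = -4*(((2 - 1*4) - 1) + C) = -4*(((2 - 4) - 1) + C) = -4*((-2 - 1) + C) = -4*(-3 + C) = 12 - 4*C)
z(L, v) = 43 + 24*v + L*v (z(L, v) = (L*v + 24*v) + 43 = (24*v + L*v) + 43 = 43 + 24*v + L*v)
I = -5231 (I = ((43 + 24*(-24) + (12 - 4*3)*(-24)) - 2796) - 1902 = ((43 - 576 + (12 - 12)*(-24)) - 2796) - 1902 = ((43 - 576 + 0*(-24)) - 2796) - 1902 = ((43 - 576 + 0) - 2796) - 1902 = (-533 - 2796) - 1902 = -3329 - 1902 = -5231)
I*5 = -5231*5 = -26155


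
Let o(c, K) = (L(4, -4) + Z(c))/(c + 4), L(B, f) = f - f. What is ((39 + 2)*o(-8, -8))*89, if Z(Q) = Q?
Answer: 7298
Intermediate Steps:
L(B, f) = 0
o(c, K) = c/(4 + c) (o(c, K) = (0 + c)/(c + 4) = c/(4 + c))
((39 + 2)*o(-8, -8))*89 = ((39 + 2)*(-8/(4 - 8)))*89 = (41*(-8/(-4)))*89 = (41*(-8*(-¼)))*89 = (41*2)*89 = 82*89 = 7298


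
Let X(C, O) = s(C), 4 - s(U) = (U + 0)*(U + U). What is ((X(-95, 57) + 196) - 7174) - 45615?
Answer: -70639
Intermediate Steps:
s(U) = 4 - 2*U² (s(U) = 4 - (U + 0)*(U + U) = 4 - U*2*U = 4 - 2*U²)
X(C, O) = 4 - 2*C²
((X(-95, 57) + 196) - 7174) - 45615 = (((4 - 2*(-95)²) + 196) - 7174) - 45615 = (((4 - 2*9025) + 196) - 7174) - 45615 = (((4 - 18050) + 196) - 7174) - 45615 = ((-18046 + 196) - 7174) - 45615 = (-17850 - 7174) - 45615 = -25024 - 45615 = -70639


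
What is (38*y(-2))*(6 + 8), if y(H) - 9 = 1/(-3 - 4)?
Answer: 4712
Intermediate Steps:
y(H) = 62/7 (y(H) = 9 + 1/(-3 - 4) = 9 + 1/(-7) = 9 - ⅐ = 62/7)
(38*y(-2))*(6 + 8) = (38*(62/7))*(6 + 8) = (2356/7)*14 = 4712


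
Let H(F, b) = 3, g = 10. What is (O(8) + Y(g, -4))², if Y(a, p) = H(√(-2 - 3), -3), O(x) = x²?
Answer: 4489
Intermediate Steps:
Y(a, p) = 3
(O(8) + Y(g, -4))² = (8² + 3)² = (64 + 3)² = 67² = 4489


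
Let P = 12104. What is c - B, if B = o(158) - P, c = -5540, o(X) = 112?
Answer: 6452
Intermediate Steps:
B = -11992 (B = 112 - 1*12104 = 112 - 12104 = -11992)
c - B = -5540 - 1*(-11992) = -5540 + 11992 = 6452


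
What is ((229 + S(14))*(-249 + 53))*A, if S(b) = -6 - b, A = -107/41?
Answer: 4383148/41 ≈ 1.0691e+5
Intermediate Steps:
A = -107/41 (A = -107*1/41 = -107/41 ≈ -2.6098)
((229 + S(14))*(-249 + 53))*A = ((229 + (-6 - 1*14))*(-249 + 53))*(-107/41) = ((229 + (-6 - 14))*(-196))*(-107/41) = ((229 - 20)*(-196))*(-107/41) = (209*(-196))*(-107/41) = -40964*(-107/41) = 4383148/41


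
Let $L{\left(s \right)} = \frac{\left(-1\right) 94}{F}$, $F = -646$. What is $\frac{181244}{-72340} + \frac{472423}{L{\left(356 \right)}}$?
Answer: $\frac{2759635565848}{849995} \approx 3.2466 \cdot 10^{6}$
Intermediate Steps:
$L{\left(s \right)} = \frac{47}{323}$ ($L{\left(s \right)} = \frac{\left(-1\right) 94}{-646} = \left(-94\right) \left(- \frac{1}{646}\right) = \frac{47}{323}$)
$\frac{181244}{-72340} + \frac{472423}{L{\left(356 \right)}} = \frac{181244}{-72340} + \frac{472423}{\frac{47}{323}} = 181244 \left(- \frac{1}{72340}\right) + 472423 \cdot \frac{323}{47} = - \frac{45311}{18085} + \frac{152592629}{47} = \frac{2759635565848}{849995}$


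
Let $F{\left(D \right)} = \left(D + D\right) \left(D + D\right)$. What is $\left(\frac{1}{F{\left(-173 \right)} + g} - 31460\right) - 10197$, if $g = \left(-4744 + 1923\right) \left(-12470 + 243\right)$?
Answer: $- \frac{1441835541530}{34612083} \approx -41657.0$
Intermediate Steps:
$F{\left(D \right)} = 4 D^{2}$ ($F{\left(D \right)} = 2 D 2 D = 4 D^{2}$)
$g = 34492367$ ($g = \left(-2821\right) \left(-12227\right) = 34492367$)
$\left(\frac{1}{F{\left(-173 \right)} + g} - 31460\right) - 10197 = \left(\frac{1}{4 \left(-173\right)^{2} + 34492367} - 31460\right) - 10197 = \left(\frac{1}{4 \cdot 29929 + 34492367} - 31460\right) - 10197 = \left(\frac{1}{119716 + 34492367} - 31460\right) - 10197 = \left(\frac{1}{34612083} - 31460\right) - 10197 = - \frac{1088896131179}{34612083} - 10197 = - \frac{1441835541530}{34612083}$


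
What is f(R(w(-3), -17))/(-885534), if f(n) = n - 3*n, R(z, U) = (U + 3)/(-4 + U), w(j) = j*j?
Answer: 2/1328301 ≈ 1.5057e-6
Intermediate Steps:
w(j) = j**2
R(z, U) = (3 + U)/(-4 + U)
f(n) = -2*n
f(R(w(-3), -17))/(-885534) = -2*(3 - 17)/(-4 - 17)/(-885534) = -2*(-14)/(-21)*(-1/885534) = -(-2)*(-14)/21*(-1/885534) = -2*2/3*(-1/885534) = -4/3*(-1/885534) = 2/1328301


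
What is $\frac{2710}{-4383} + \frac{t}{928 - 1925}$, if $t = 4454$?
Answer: $- \frac{22223752}{4369851} \approx -5.0857$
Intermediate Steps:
$\frac{2710}{-4383} + \frac{t}{928 - 1925} = \frac{2710}{-4383} + \frac{4454}{928 - 1925} = 2710 \left(- \frac{1}{4383}\right) + \frac{4454}{928 - 1925} = - \frac{2710}{4383} + \frac{4454}{-997} = - \frac{2710}{4383} + 4454 \left(- \frac{1}{997}\right) = - \frac{2710}{4383} - \frac{4454}{997} = - \frac{22223752}{4369851}$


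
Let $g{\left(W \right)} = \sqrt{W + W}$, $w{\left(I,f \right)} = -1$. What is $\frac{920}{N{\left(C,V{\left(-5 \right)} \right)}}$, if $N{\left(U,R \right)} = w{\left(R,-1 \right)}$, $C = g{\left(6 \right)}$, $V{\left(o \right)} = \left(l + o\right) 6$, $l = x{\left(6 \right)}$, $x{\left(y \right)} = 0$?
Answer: $-920$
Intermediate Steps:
$l = 0$
$g{\left(W \right)} = \sqrt{2} \sqrt{W}$ ($g{\left(W \right)} = \sqrt{2 W} = \sqrt{2} \sqrt{W}$)
$V{\left(o \right)} = 6 o$ ($V{\left(o \right)} = \left(0 + o\right) 6 = o 6 = 6 o$)
$C = 2 \sqrt{3}$ ($C = \sqrt{2} \sqrt{6} = 2 \sqrt{3} \approx 3.4641$)
$N{\left(U,R \right)} = -1$
$\frac{920}{N{\left(C,V{\left(-5 \right)} \right)}} = \frac{920}{-1} = 920 \left(-1\right) = -920$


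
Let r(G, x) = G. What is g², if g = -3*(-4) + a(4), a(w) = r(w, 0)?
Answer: 256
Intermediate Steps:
a(w) = w
g = 16 (g = -3*(-4) + 4 = 12 + 4 = 16)
g² = 16² = 256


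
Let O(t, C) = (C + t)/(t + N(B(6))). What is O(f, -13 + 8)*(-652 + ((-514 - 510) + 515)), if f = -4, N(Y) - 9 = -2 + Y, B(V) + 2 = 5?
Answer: 3483/2 ≈ 1741.5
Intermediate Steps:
B(V) = 3 (B(V) = -2 + 5 = 3)
N(Y) = 7 + Y (N(Y) = 9 + (-2 + Y) = 7 + Y)
O(t, C) = (C + t)/(10 + t) (O(t, C) = (C + t)/(t + (7 + 3)) = (C + t)/(t + 10) = (C + t)/(10 + t))
O(f, -13 + 8)*(-652 + ((-514 - 510) + 515)) = (((-13 + 8) - 4)/(10 - 4))*(-652 + ((-514 - 510) + 515)) = ((-5 - 4)/6)*(-652 + (-1024 + 515)) = ((1/6)*(-9))*(-652 - 509) = -3/2*(-1161) = 3483/2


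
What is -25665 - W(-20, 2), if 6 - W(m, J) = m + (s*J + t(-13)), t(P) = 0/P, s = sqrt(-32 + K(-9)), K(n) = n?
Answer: -25691 + 2*I*sqrt(41) ≈ -25691.0 + 12.806*I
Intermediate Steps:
s = I*sqrt(41) (s = sqrt(-32 - 9) = sqrt(-41) = I*sqrt(41) ≈ 6.4031*I)
t(P) = 0
W(m, J) = 6 - m - I*J*sqrt(41) (W(m, J) = 6 - (m + ((I*sqrt(41))*J + 0)) = 6 - (m + (I*J*sqrt(41) + 0)) = 6 - (m + I*J*sqrt(41)) = 6 + (-m - I*J*sqrt(41)) = 6 - m - I*J*sqrt(41))
-25665 - W(-20, 2) = -25665 - (6 - 1*(-20) - 1*I*2*sqrt(41)) = -25665 - (6 + 20 - 2*I*sqrt(41)) = -25665 - (26 - 2*I*sqrt(41)) = -25665 + (-26 + 2*I*sqrt(41)) = -25691 + 2*I*sqrt(41)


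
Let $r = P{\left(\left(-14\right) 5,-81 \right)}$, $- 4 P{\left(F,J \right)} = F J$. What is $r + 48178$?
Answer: $\frac{93521}{2} \approx 46761.0$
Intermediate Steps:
$P{\left(F,J \right)} = - \frac{F J}{4}$
$r = - \frac{2835}{2}$ ($r = \left(- \frac{1}{4}\right) \left(\left(-14\right) 5\right) \left(-81\right) = \left(- \frac{1}{4}\right) \left(-70\right) \left(-81\right) = - \frac{2835}{2} \approx -1417.5$)
$r + 48178 = - \frac{2835}{2} + 48178 = \frac{93521}{2}$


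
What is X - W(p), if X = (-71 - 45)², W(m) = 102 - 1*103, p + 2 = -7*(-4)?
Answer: 13457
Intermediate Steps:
p = 26 (p = -2 - 7*(-4) = -2 + 28 = 26)
W(m) = -1 (W(m) = 102 - 103 = -1)
X = 13456 (X = (-116)² = 13456)
X - W(p) = 13456 - 1*(-1) = 13456 + 1 = 13457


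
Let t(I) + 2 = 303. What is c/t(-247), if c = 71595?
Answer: 1665/7 ≈ 237.86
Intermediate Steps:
t(I) = 301 (t(I) = -2 + 303 = 301)
c/t(-247) = 71595/301 = 71595*(1/301) = 1665/7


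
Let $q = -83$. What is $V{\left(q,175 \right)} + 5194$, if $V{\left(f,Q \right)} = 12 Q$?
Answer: $7294$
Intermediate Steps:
$V{\left(q,175 \right)} + 5194 = 12 \cdot 175 + 5194 = 2100 + 5194 = 7294$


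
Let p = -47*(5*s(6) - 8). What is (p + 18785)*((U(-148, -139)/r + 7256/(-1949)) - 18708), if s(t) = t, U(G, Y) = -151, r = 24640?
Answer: -15951050393188269/48023360 ≈ -3.3215e+8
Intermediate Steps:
p = -1034 (p = -47*(5*6 - 8) = -47*(30 - 8) = -47*22 = -1034)
(p + 18785)*((U(-148, -139)/r + 7256/(-1949)) - 18708) = (-1034 + 18785)*((-151/24640 + 7256/(-1949)) - 18708) = 17751*((-151*1/24640 + 7256*(-1/1949)) - 18708) = 17751*((-151/24640 - 7256/1949) - 18708) = 17751*(-179082139/48023360 - 18708) = 17751*(-898600101019/48023360) = -15951050393188269/48023360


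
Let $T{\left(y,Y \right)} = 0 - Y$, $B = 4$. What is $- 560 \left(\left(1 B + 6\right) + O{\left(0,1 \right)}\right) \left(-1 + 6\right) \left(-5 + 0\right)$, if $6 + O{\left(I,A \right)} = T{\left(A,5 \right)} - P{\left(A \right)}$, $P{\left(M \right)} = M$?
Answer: $-28000$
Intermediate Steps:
$T{\left(y,Y \right)} = - Y$
$O{\left(I,A \right)} = -11 - A$ ($O{\left(I,A \right)} = -6 - \left(5 + A\right) = -11 - A$)
$- 560 \left(\left(1 B + 6\right) + O{\left(0,1 \right)}\right) \left(-1 + 6\right) \left(-5 + 0\right) = - 560 \left(\left(1 \cdot 4 + 6\right) - 12\right) \left(-1 + 6\right) \left(-5 + 0\right) = - 560 \left(\left(4 + 6\right) - 12\right) 5 \left(-5\right) = - 560 \left(10 - 12\right) \left(-25\right) = - 560 \left(\left(-2\right) \left(-25\right)\right) = \left(-560\right) 50 = -28000$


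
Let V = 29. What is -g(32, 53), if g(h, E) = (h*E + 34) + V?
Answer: -1759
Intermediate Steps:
g(h, E) = 63 + E*h (g(h, E) = (h*E + 34) + 29 = (E*h + 34) + 29 = (34 + E*h) + 29 = 63 + E*h)
-g(32, 53) = -(63 + 53*32) = -(63 + 1696) = -1*1759 = -1759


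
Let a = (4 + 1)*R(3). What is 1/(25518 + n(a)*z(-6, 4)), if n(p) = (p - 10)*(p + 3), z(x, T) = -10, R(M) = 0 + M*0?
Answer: 1/25818 ≈ 3.8733e-5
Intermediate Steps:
R(M) = 0 (R(M) = 0 + 0 = 0)
a = 0 (a = (4 + 1)*0 = 5*0 = 0)
n(p) = (-10 + p)*(3 + p)
1/(25518 + n(a)*z(-6, 4)) = 1/(25518 + (-30 + 0² - 7*0)*(-10)) = 1/(25518 + (-30 + 0 + 0)*(-10)) = 1/(25518 - 30*(-10)) = 1/(25518 + 300) = 1/25818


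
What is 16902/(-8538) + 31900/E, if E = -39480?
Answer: -7830443/2809002 ≈ -2.7876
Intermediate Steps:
16902/(-8538) + 31900/E = 16902/(-8538) + 31900/(-39480) = 16902*(-1/8538) + 31900*(-1/39480) = -2817/1423 - 1595/1974 = -7830443/2809002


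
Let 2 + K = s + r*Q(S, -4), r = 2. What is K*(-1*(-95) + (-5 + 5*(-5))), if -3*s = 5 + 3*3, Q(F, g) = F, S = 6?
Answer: 1040/3 ≈ 346.67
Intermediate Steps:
s = -14/3 (s = -(5 + 3*3)/3 = -(5 + 9)/3 = -⅓*14 = -14/3 ≈ -4.6667)
K = 16/3 (K = -2 + (-14/3 + 2*6) = -2 + (-14/3 + 12) = -2 + 22/3 = 16/3 ≈ 5.3333)
K*(-1*(-95) + (-5 + 5*(-5))) = 16*(-1*(-95) + (-5 + 5*(-5)))/3 = 16*(95 + (-5 - 25))/3 = 16*(95 - 30)/3 = (16/3)*65 = 1040/3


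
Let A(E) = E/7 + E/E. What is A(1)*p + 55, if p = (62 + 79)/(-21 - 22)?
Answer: 15427/301 ≈ 51.253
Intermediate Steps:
A(E) = 1 + E/7 (A(E) = E*(⅐) + 1 = E/7 + 1 = 1 + E/7)
p = -141/43 (p = 141/(-43) = 141*(-1/43) = -141/43 ≈ -3.2791)
A(1)*p + 55 = (1 + (⅐)*1)*(-141/43) + 55 = (1 + ⅐)*(-141/43) + 55 = (8/7)*(-141/43) + 55 = -1128/301 + 55 = 15427/301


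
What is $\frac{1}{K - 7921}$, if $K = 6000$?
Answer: $- \frac{1}{1921} \approx -0.00052056$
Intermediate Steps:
$\frac{1}{K - 7921} = \frac{1}{6000 - 7921} = \frac{1}{-1921} = - \frac{1}{1921}$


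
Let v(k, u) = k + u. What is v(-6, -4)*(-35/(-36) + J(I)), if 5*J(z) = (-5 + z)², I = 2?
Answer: -499/18 ≈ -27.722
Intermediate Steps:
J(z) = (-5 + z)²/5
v(-6, -4)*(-35/(-36) + J(I)) = (-6 - 4)*(-35/(-36) + (-5 + 2)²/5) = -10*(-35*(-1/36) + (⅕)*(-3)²) = -10*(35/36 + (⅕)*9) = -10*(35/36 + 9/5) = -10*499/180 = -499/18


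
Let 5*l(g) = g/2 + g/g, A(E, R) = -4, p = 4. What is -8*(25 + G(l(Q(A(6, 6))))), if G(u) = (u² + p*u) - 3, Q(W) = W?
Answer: -4248/25 ≈ -169.92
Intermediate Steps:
l(g) = ⅕ + g/10 (l(g) = (g/2 + g/g)/5 = (g*(½) + 1)/5 = (g/2 + 1)/5 = (1 + g/2)/5 = ⅕ + g/10)
G(u) = -3 + u² + 4*u (G(u) = (u² + 4*u) - 3 = -3 + u² + 4*u)
-8*(25 + G(l(Q(A(6, 6))))) = -8*(25 + (-3 + (⅕ + (⅒)*(-4))² + 4*(⅕ + (⅒)*(-4)))) = -8*(25 + (-3 + (⅕ - ⅖)² + 4*(⅕ - ⅖))) = -8*(25 + (-3 + (-⅕)² + 4*(-⅕))) = -8*(25 + (-3 + 1/25 - ⅘)) = -8*(25 - 94/25) = -8*531/25 = -4248/25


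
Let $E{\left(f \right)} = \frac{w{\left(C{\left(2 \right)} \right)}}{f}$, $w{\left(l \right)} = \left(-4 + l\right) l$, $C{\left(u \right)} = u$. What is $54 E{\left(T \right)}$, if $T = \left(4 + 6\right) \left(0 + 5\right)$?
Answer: $- \frac{108}{25} \approx -4.32$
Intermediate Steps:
$w{\left(l \right)} = l \left(-4 + l\right)$
$T = 50$ ($T = 10 \cdot 5 = 50$)
$E{\left(f \right)} = - \frac{4}{f}$ ($E{\left(f \right)} = \frac{2 \left(-4 + 2\right)}{f} = \frac{2 \left(-2\right)}{f} = - \frac{4}{f}$)
$54 E{\left(T \right)} = 54 \left(- \frac{4}{50}\right) = 54 \left(\left(-4\right) \frac{1}{50}\right) = 54 \left(- \frac{2}{25}\right) = - \frac{108}{25}$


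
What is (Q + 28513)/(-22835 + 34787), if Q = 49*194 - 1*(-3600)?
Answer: 13873/3984 ≈ 3.4822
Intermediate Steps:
Q = 13106 (Q = 9506 + 3600 = 13106)
(Q + 28513)/(-22835 + 34787) = (13106 + 28513)/(-22835 + 34787) = 41619/11952 = 41619*(1/11952) = 13873/3984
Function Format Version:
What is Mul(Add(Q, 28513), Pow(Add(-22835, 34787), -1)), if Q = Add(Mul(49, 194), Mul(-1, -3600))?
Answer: Rational(13873, 3984) ≈ 3.4822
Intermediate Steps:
Q = 13106 (Q = Add(9506, 3600) = 13106)
Mul(Add(Q, 28513), Pow(Add(-22835, 34787), -1)) = Mul(Add(13106, 28513), Pow(Add(-22835, 34787), -1)) = Mul(41619, Pow(11952, -1)) = Mul(41619, Rational(1, 11952)) = Rational(13873, 3984)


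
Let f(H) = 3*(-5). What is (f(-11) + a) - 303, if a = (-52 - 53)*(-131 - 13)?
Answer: 14802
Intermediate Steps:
f(H) = -15
a = 15120 (a = -105*(-144) = 15120)
(f(-11) + a) - 303 = (-15 + 15120) - 303 = 15105 - 303 = 14802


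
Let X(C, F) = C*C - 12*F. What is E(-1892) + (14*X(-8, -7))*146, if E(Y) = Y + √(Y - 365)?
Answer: 300620 + I*√2257 ≈ 3.0062e+5 + 47.508*I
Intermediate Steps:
X(C, F) = C² - 12*F
E(Y) = Y + √(-365 + Y)
E(-1892) + (14*X(-8, -7))*146 = (-1892 + √(-365 - 1892)) + (14*((-8)² - 12*(-7)))*146 = (-1892 + √(-2257)) + (14*(64 + 84))*146 = (-1892 + I*√2257) + (14*148)*146 = (-1892 + I*√2257) + 2072*146 = (-1892 + I*√2257) + 302512 = 300620 + I*√2257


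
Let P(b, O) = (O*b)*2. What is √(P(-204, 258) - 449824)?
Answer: 4*I*√34693 ≈ 745.04*I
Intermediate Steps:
P(b, O) = 2*O*b
√(P(-204, 258) - 449824) = √(2*258*(-204) - 449824) = √(-105264 - 449824) = √(-555088) = 4*I*√34693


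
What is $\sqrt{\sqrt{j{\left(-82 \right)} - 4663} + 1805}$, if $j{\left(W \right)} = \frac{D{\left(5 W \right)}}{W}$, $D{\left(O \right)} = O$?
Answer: $\sqrt{1805 + i \sqrt{4658}} \approx 42.493 + 0.8031 i$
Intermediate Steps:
$j{\left(W \right)} = 5$ ($j{\left(W \right)} = \frac{5 W}{W} = 5$)
$\sqrt{\sqrt{j{\left(-82 \right)} - 4663} + 1805} = \sqrt{\sqrt{5 - 4663} + 1805} = \sqrt{\sqrt{-4658} + 1805} = \sqrt{i \sqrt{4658} + 1805} = \sqrt{1805 + i \sqrt{4658}}$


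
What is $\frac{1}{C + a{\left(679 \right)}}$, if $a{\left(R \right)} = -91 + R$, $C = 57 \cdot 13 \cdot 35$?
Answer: $\frac{1}{26523} \approx 3.7703 \cdot 10^{-5}$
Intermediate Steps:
$C = 25935$ ($C = 741 \cdot 35 = 25935$)
$\frac{1}{C + a{\left(679 \right)}} = \frac{1}{25935 + \left(-91 + 679\right)} = \frac{1}{25935 + 588} = \frac{1}{26523}$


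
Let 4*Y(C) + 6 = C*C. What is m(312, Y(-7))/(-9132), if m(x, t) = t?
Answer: -43/36528 ≈ -0.0011772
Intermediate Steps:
Y(C) = -3/2 + C**2/4 (Y(C) = -3/2 + (C*C)/4 = -3/2 + C**2/4)
m(312, Y(-7))/(-9132) = (-3/2 + (1/4)*(-7)**2)/(-9132) = (-3/2 + (1/4)*49)*(-1/9132) = (-3/2 + 49/4)*(-1/9132) = (43/4)*(-1/9132) = -43/36528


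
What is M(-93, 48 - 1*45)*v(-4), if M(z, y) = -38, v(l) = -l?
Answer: -152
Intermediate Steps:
M(-93, 48 - 1*45)*v(-4) = -(-38)*(-4) = -38*4 = -152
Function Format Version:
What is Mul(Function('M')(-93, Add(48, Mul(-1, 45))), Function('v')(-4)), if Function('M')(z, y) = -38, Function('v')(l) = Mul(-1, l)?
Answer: -152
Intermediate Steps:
Mul(Function('M')(-93, Add(48, Mul(-1, 45))), Function('v')(-4)) = Mul(-38, Mul(-1, -4)) = Mul(-38, 4) = -152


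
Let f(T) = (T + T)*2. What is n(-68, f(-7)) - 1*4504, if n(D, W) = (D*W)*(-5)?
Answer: -14024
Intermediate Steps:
f(T) = 4*T (f(T) = (2*T)*2 = 4*T)
n(D, W) = -5*D*W
n(-68, f(-7)) - 1*4504 = -5*(-68)*4*(-7) - 1*4504 = -5*(-68)*(-28) - 4504 = -9520 - 4504 = -14024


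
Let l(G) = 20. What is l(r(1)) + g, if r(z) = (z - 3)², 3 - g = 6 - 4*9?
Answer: 53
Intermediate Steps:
g = 33 (g = 3 - (6 - 4*9) = 3 - (6 - 36) = 3 - 1*(-30) = 3 + 30 = 33)
r(z) = (-3 + z)²
l(r(1)) + g = 20 + 33 = 53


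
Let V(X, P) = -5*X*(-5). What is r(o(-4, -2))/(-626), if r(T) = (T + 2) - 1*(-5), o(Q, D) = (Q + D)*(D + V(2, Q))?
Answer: 281/626 ≈ 0.44888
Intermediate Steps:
V(X, P) = 25*X
o(Q, D) = (50 + D)*(D + Q) (o(Q, D) = (Q + D)*(D + 25*2) = (D + Q)*(D + 50) = (D + Q)*(50 + D) = (50 + D)*(D + Q))
r(T) = 7 + T (r(T) = (2 + T) + 5 = 7 + T)
r(o(-4, -2))/(-626) = (7 + ((-2)² + 50*(-2) + 50*(-4) - 2*(-4)))/(-626) = (7 + (4 - 100 - 200 + 8))*(-1/626) = (7 - 288)*(-1/626) = -281*(-1/626) = 281/626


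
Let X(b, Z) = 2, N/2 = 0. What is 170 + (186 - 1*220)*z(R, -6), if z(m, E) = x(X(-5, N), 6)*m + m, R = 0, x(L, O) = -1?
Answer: 170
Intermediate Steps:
N = 0 (N = 2*0 = 0)
z(m, E) = 0 (z(m, E) = -m + m = 0)
170 + (186 - 1*220)*z(R, -6) = 170 + (186 - 1*220)*0 = 170 + (186 - 220)*0 = 170 - 34*0 = 170 + 0 = 170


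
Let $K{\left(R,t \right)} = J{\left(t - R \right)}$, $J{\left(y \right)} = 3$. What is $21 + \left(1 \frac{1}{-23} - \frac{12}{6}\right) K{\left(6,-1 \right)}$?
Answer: $\frac{342}{23} \approx 14.87$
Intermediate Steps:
$K{\left(R,t \right)} = 3$
$21 + \left(1 \frac{1}{-23} - \frac{12}{6}\right) K{\left(6,-1 \right)} = 21 + \left(1 \frac{1}{-23} - \frac{12}{6}\right) 3 = 21 + \left(1 \left(- \frac{1}{23}\right) - 2\right) 3 = 21 + \left(- \frac{1}{23} - 2\right) 3 = 21 - \frac{141}{23} = \frac{342}{23}$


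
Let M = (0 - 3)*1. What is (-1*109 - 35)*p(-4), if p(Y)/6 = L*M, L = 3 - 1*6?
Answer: -7776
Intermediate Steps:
L = -3 (L = 3 - 6 = -3)
M = -3 (M = -3*1 = -3)
p(Y) = 54 (p(Y) = 6*(-3*(-3)) = 6*9 = 54)
(-1*109 - 35)*p(-4) = (-1*109 - 35)*54 = (-109 - 35)*54 = -144*54 = -7776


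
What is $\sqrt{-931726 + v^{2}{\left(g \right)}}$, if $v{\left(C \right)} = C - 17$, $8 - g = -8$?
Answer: $15 i \sqrt{4141} \approx 965.26 i$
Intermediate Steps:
$g = 16$ ($g = 8 - -8 = 8 + 8 = 16$)
$v{\left(C \right)} = -17 + C$
$\sqrt{-931726 + v^{2}{\left(g \right)}} = \sqrt{-931726 + \left(-17 + 16\right)^{2}} = \sqrt{-931726 + \left(-1\right)^{2}} = \sqrt{-931726 + 1} = \sqrt{-931725} = 15 i \sqrt{4141}$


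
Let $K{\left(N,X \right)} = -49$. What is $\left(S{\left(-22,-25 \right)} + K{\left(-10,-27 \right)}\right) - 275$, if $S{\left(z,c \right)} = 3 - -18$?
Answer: $-303$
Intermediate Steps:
$S{\left(z,c \right)} = 21$ ($S{\left(z,c \right)} = 3 + 18 = 21$)
$\left(S{\left(-22,-25 \right)} + K{\left(-10,-27 \right)}\right) - 275 = \left(21 - 49\right) - 275 = -28 - 275 = -303$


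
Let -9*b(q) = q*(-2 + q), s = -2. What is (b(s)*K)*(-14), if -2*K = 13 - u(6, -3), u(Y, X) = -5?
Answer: -112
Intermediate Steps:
K = -9 (K = -(13 - 1*(-5))/2 = -(13 + 5)/2 = -½*18 = -9)
b(q) = -q*(-2 + q)/9
(b(s)*K)*(-14) = (((⅑)*(-2)*(2 - 1*(-2)))*(-9))*(-14) = (((⅑)*(-2)*(2 + 2))*(-9))*(-14) = (((⅑)*(-2)*4)*(-9))*(-14) = -8/9*(-9)*(-14) = 8*(-14) = -112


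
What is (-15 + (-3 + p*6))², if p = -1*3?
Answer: 1296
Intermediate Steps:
p = -3
(-15 + (-3 + p*6))² = (-15 + (-3 - 3*6))² = (-15 + (-3 - 18))² = (-15 - 21)² = (-36)² = 1296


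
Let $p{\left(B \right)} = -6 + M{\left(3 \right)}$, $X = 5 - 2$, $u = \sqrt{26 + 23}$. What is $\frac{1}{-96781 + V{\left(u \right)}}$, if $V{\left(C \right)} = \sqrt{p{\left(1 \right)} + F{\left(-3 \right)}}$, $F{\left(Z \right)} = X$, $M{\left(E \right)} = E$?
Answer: $- \frac{1}{96781} \approx -1.0333 \cdot 10^{-5}$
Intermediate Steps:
$u = 7$ ($u = \sqrt{49} = 7$)
$X = 3$
$F{\left(Z \right)} = 3$
$p{\left(B \right)} = -3$ ($p{\left(B \right)} = -6 + 3 = -3$)
$V{\left(C \right)} = 0$ ($V{\left(C \right)} = \sqrt{-3 + 3} = \sqrt{0} = 0$)
$\frac{1}{-96781 + V{\left(u \right)}} = \frac{1}{-96781 + 0} = \frac{1}{-96781} = - \frac{1}{96781}$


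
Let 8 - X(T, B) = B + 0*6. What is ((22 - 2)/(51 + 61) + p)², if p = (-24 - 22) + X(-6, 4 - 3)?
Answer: 1181569/784 ≈ 1507.1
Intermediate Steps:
X(T, B) = 8 - B (X(T, B) = 8 - (B + 0*6) = 8 - (B + 0) = 8 - B)
p = -39 (p = (-24 - 22) + (8 - (4 - 3)) = -46 + (8 - 1*1) = -46 + (8 - 1) = -46 + 7 = -39)
((22 - 2)/(51 + 61) + p)² = ((22 - 2)/(51 + 61) - 39)² = (20/112 - 39)² = (20*(1/112) - 39)² = (5/28 - 39)² = (-1087/28)² = 1181569/784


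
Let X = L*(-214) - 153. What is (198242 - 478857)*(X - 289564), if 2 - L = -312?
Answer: 100155141495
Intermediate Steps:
L = 314 (L = 2 - 1*(-312) = 2 + 312 = 314)
X = -67349 (X = 314*(-214) - 153 = -67196 - 153 = -67349)
(198242 - 478857)*(X - 289564) = (198242 - 478857)*(-67349 - 289564) = -280615*(-356913) = 100155141495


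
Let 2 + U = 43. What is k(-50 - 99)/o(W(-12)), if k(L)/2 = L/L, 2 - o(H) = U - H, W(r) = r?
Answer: -2/51 ≈ -0.039216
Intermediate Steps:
U = 41 (U = -2 + 43 = 41)
o(H) = -39 + H (o(H) = 2 - (41 - H) = 2 + (-41 + H) = -39 + H)
k(L) = 2 (k(L) = 2*(L/L) = 2*1 = 2)
k(-50 - 99)/o(W(-12)) = 2/(-39 - 12) = 2/(-51) = 2*(-1/51) = -2/51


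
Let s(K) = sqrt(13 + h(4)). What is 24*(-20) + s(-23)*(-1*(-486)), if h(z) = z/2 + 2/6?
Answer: -480 + 162*sqrt(138) ≈ 1423.1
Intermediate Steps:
h(z) = 1/3 + z/2 (h(z) = z*(1/2) + 2*(1/6) = z/2 + 1/3 = 1/3 + z/2)
s(K) = sqrt(138)/3 (s(K) = sqrt(13 + (1/3 + (1/2)*4)) = sqrt(13 + (1/3 + 2)) = sqrt(13 + 7/3) = sqrt(46/3) = sqrt(138)/3)
24*(-20) + s(-23)*(-1*(-486)) = 24*(-20) + (sqrt(138)/3)*(-1*(-486)) = -480 + (sqrt(138)/3)*486 = -480 + 162*sqrt(138)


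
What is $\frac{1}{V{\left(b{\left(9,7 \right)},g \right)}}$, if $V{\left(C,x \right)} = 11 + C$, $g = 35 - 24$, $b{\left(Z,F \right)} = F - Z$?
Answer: $\frac{1}{9} \approx 0.11111$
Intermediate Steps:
$g = 11$
$\frac{1}{V{\left(b{\left(9,7 \right)},g \right)}} = \frac{1}{11 + \left(7 - 9\right)} = \frac{1}{11 - 2} = \frac{1}{9}$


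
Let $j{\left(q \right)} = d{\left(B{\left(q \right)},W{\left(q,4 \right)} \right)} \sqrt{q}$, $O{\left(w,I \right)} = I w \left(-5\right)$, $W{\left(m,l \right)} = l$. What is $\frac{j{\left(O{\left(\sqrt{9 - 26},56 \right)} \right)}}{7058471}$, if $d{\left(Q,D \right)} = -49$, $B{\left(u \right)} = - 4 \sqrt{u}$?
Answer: $- \frac{14 \sqrt[4]{17} \sqrt{70} \sqrt{- i}}{1008353} \approx -0.00016679 + 0.00016679 i$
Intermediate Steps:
$O{\left(w,I \right)} = - 5 I w$
$j{\left(q \right)} = - 49 \sqrt{q}$
$\frac{j{\left(O{\left(\sqrt{9 - 26},56 \right)} \right)}}{7058471} = \frac{\left(-49\right) \sqrt{\left(-5\right) 56 \sqrt{9 - 26}}}{7058471} = - 49 \sqrt{\left(-5\right) 56 \sqrt{-17}} \cdot \frac{1}{7058471} = - 49 \sqrt{\left(-5\right) 56 i \sqrt{17}} \cdot \frac{1}{7058471} = - 49 \sqrt{- 280 i \sqrt{17}} \cdot \frac{1}{7058471} = - 49 \cdot 2 \sqrt[4]{17} \sqrt{70} \sqrt{- i} \frac{1}{7058471} = - 98 \sqrt[4]{17} \sqrt{70} \sqrt{- i} \frac{1}{7058471} = - \frac{14 \sqrt[4]{17} \sqrt{70} \sqrt{- i}}{1008353}$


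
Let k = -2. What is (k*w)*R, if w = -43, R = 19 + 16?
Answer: 3010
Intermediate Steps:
R = 35
(k*w)*R = -2*(-43)*35 = 86*35 = 3010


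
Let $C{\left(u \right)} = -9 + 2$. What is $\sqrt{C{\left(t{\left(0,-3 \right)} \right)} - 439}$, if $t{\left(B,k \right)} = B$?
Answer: $i \sqrt{446} \approx 21.119 i$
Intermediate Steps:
$C{\left(u \right)} = -7$
$\sqrt{C{\left(t{\left(0,-3 \right)} \right)} - 439} = \sqrt{-7 - 439} = \sqrt{-446} = i \sqrt{446}$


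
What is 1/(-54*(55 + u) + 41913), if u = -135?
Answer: 1/46233 ≈ 2.1630e-5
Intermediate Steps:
1/(-54*(55 + u) + 41913) = 1/(-54*(55 - 135) + 41913) = 1/(-54*(-80) + 41913) = 1/(4320 + 41913) = 1/46233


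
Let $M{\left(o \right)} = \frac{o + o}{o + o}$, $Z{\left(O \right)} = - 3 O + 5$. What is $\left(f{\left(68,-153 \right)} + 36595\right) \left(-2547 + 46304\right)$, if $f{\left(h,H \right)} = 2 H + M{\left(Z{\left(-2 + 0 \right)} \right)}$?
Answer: $1587941530$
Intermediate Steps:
$Z{\left(O \right)} = 5 - 3 O$
$M{\left(o \right)} = 1$ ($M{\left(o \right)} = \frac{2 o}{2 o} = 2 o \frac{1}{2 o} = 1$)
$f{\left(h,H \right)} = 1 + 2 H$ ($f{\left(h,H \right)} = 2 H + 1 = 1 + 2 H$)
$\left(f{\left(68,-153 \right)} + 36595\right) \left(-2547 + 46304\right) = \left(\left(1 + 2 \left(-153\right)\right) + 36595\right) \left(-2547 + 46304\right) = \left(\left(1 - 306\right) + 36595\right) 43757 = \left(-305 + 36595\right) 43757 = 36290 \cdot 43757 = 1587941530$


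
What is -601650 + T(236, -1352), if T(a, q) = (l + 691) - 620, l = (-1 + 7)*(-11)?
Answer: -601645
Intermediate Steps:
l = -66 (l = 6*(-11) = -66)
T(a, q) = 5 (T(a, q) = (-66 + 691) - 620 = 625 - 620 = 5)
-601650 + T(236, -1352) = -601650 + 5 = -601645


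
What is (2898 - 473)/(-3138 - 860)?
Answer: -2425/3998 ≈ -0.60655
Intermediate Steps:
(2898 - 473)/(-3138 - 860) = 2425/(-3998) = 2425*(-1/3998) = -2425/3998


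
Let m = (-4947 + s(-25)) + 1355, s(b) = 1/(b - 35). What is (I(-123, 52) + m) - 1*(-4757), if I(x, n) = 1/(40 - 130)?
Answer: 41939/36 ≈ 1165.0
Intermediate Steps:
s(b) = 1/(-35 + b)
m = -215521/60 (m = (-4947 + 1/(-35 - 25)) + 1355 = (-4947 + 1/(-60)) + 1355 = (-4947 - 1/60) + 1355 = -296821/60 + 1355 = -215521/60 ≈ -3592.0)
I(x, n) = -1/90 (I(x, n) = 1/(-90) = -1/90)
(I(-123, 52) + m) - 1*(-4757) = (-1/90 - 215521/60) - 1*(-4757) = -129313/36 + 4757 = 41939/36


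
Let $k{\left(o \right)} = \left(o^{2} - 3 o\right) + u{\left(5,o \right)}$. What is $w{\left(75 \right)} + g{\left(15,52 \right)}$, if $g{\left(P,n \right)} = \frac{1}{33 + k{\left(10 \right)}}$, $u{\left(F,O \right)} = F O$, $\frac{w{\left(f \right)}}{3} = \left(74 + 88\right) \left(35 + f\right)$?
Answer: $\frac{8179381}{153} \approx 53460.0$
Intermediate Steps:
$w{\left(f \right)} = 17010 + 486 f$ ($w{\left(f \right)} = 3 \left(74 + 88\right) \left(35 + f\right) = 3 \cdot 162 \left(35 + f\right) = 3 \left(5670 + 162 f\right) = 17010 + 486 f$)
$k{\left(o \right)} = o^{2} + 2 o$ ($k{\left(o \right)} = \left(o^{2} - 3 o\right) + 5 o = o^{2} + 2 o$)
$g{\left(P,n \right)} = \frac{1}{153}$ ($g{\left(P,n \right)} = \frac{1}{33 + 10 \left(2 + 10\right)} = \frac{1}{33 + 10 \cdot 12} = \frac{1}{33 + 120} = \frac{1}{153}$)
$w{\left(75 \right)} + g{\left(15,52 \right)} = \left(17010 + 486 \cdot 75\right) + \frac{1}{153} = \left(17010 + 36450\right) + \frac{1}{153} = 53460 + \frac{1}{153} = \frac{8179381}{153}$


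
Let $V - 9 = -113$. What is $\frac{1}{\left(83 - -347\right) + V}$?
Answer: $\frac{1}{326} \approx 0.0030675$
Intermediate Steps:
$V = -104$ ($V = 9 - 113 = -104$)
$\frac{1}{\left(83 - -347\right) + V} = \frac{1}{\left(83 - -347\right) - 104} = \frac{1}{\left(83 + 347\right) - 104} = \frac{1}{430 - 104} = \frac{1}{326}$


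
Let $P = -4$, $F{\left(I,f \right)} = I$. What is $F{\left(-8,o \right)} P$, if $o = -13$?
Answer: $32$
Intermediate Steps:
$F{\left(-8,o \right)} P = \left(-8\right) \left(-4\right) = 32$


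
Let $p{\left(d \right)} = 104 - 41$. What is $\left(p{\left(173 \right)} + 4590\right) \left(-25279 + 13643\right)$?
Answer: $-54142308$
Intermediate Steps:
$p{\left(d \right)} = 63$ ($p{\left(d \right)} = 104 - 41 = 63$)
$\left(p{\left(173 \right)} + 4590\right) \left(-25279 + 13643\right) = \left(63 + 4590\right) \left(-25279 + 13643\right) = 4653 \left(-11636\right) = -54142308$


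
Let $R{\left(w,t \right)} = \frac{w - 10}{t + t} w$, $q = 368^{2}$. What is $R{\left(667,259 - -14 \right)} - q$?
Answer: $- \frac{24501095}{182} \approx -1.3462 \cdot 10^{5}$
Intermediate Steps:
$q = 135424$
$R{\left(w,t \right)} = \frac{w \left(-10 + w\right)}{2 t}$ ($R{\left(w,t \right)} = \frac{-10 + w}{2 t} w = \frac{w \left(-10 + w\right)}{2 t}$)
$R{\left(667,259 - -14 \right)} - q = \frac{1}{2} \cdot 667 \frac{1}{259 - -14} \left(-10 + 667\right) - 135424 = \frac{1}{2} \cdot 667 \frac{1}{259 + 14} \cdot 657 - 135424 = \frac{1}{2} \cdot 667 \cdot \frac{1}{273} \cdot 657 - 135424 = \frac{146073}{182} - 135424 = - \frac{24501095}{182}$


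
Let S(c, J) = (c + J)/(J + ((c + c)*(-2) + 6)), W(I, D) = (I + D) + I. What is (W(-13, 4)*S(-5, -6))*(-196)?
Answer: -11858/5 ≈ -2371.6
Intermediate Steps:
W(I, D) = D + 2*I (W(I, D) = (D + I) + I = D + 2*I)
S(c, J) = (J + c)/(6 + J - 4*c) (S(c, J) = (J + c)/(J + ((2*c)*(-2) + 6)) = (J + c)/(J + (-4*c + 6)) = (J + c)/(J + (6 - 4*c)) = (J + c)/(6 + J - 4*c))
(W(-13, 4)*S(-5, -6))*(-196) = ((4 + 2*(-13))*((-6 - 5)/(6 - 6 - 4*(-5))))*(-196) = ((4 - 26)*(-11/(6 - 6 + 20)))*(-196) = -22*(-11)/20*(-196) = -11*(-11)/10*(-196) = -22*(-11/20)*(-196) = (121/10)*(-196) = -11858/5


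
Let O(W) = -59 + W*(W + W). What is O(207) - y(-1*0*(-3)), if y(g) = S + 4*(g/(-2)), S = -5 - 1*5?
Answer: 85649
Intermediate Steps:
S = -10 (S = -5 - 5 = -10)
y(g) = -10 - 2*g (y(g) = -10 + 4*(g/(-2)) = -10 + 4*(g*(-½)) = -10 + 4*(-g/2) = -10 - 2*g)
O(W) = -59 + 2*W² (O(W) = -59 + W*(2*W) = -59 + 2*W²)
O(207) - y(-1*0*(-3)) = (-59 + 2*207²) - (-10 - 2*(-1*0)*(-3)) = (-59 + 2*42849) - (-10 - 0*(-3)) = (-59 + 85698) - (-10 - 2*0) = 85639 - (-10 + 0) = 85639 - 1*(-10) = 85639 + 10 = 85649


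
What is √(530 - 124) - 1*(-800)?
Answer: 800 + √406 ≈ 820.15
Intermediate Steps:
√(530 - 124) - 1*(-800) = √406 + 800 = 800 + √406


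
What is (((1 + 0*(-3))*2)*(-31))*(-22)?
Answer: 1364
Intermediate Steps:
(((1 + 0*(-3))*2)*(-31))*(-22) = (((1 + 0)*2)*(-31))*(-22) = ((1*2)*(-31))*(-22) = (2*(-31))*(-22) = -62*(-22) = 1364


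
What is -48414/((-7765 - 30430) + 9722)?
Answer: 16138/9491 ≈ 1.7003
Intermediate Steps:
-48414/((-7765 - 30430) + 9722) = -48414/(-38195 + 9722) = -48414/(-28473) = -48414*(-1/28473) = 16138/9491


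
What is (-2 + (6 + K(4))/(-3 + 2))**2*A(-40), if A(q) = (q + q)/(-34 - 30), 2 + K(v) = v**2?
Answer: 605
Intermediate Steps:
K(v) = -2 + v**2
A(q) = -q/32 (A(q) = (2*q)/(-64) = (2*q)*(-1/64) = -q/32)
(-2 + (6 + K(4))/(-3 + 2))**2*A(-40) = (-2 + (6 + (-2 + 4**2))/(-3 + 2))**2*(-1/32*(-40)) = (-2 + (6 + (-2 + 16))/(-1))**2*(5/4) = (-2 + (6 + 14)*(-1))**2*(5/4) = (-2 + 20*(-1))**2*(5/4) = (-2 - 20)**2*(5/4) = (-22)**2*(5/4) = 484*(5/4) = 605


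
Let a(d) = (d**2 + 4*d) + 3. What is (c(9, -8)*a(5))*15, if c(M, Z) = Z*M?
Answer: -51840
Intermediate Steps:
c(M, Z) = M*Z
a(d) = 3 + d**2 + 4*d
(c(9, -8)*a(5))*15 = ((9*(-8))*(3 + 5**2 + 4*5))*15 = -72*(3 + 25 + 20)*15 = -72*48*15 = -3456*15 = -51840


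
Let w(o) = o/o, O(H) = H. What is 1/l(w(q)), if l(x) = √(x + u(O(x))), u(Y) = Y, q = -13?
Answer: √2/2 ≈ 0.70711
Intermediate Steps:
w(o) = 1
l(x) = √2*√x (l(x) = √(x + x) = √(2*x) = √2*√x)
1/l(w(q)) = 1/(√2*√1) = 1/(√2*1) = 1/(√2) = √2/2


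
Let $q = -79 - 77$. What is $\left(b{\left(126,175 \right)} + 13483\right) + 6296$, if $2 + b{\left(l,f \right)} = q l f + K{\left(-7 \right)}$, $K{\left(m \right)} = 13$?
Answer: $-3420010$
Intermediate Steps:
$q = -156$
$b{\left(l,f \right)} = 11 - 156 f l$ ($b{\left(l,f \right)} = -2 + \left(- 156 l f + 13\right) = -2 - \left(-13 + 156 f l\right) = 11 - 156 f l$)
$\left(b{\left(126,175 \right)} + 13483\right) + 6296 = \left(\left(11 - 27300 \cdot 126\right) + 13483\right) + 6296 = \left(\left(11 - 3439800\right) + 13483\right) + 6296 = \left(-3439789 + 13483\right) + 6296 = -3426306 + 6296 = -3420010$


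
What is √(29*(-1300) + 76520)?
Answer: 2*√9705 ≈ 197.03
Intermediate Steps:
√(29*(-1300) + 76520) = √(-37700 + 76520) = √38820 = 2*√9705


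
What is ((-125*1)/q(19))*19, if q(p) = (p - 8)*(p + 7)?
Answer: -2375/286 ≈ -8.3042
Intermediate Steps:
q(p) = (-8 + p)*(7 + p)
((-125*1)/q(19))*19 = ((-125*1)/(-56 + 19**2 - 1*19))*19 = -125/(-56 + 361 - 19)*19 = -125/286*19 = -2375/286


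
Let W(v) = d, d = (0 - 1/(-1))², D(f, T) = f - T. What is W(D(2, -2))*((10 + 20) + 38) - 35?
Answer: 33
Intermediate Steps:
d = 1 (d = (0 - 1*(-1))² = (0 + 1)² = 1² = 1)
W(v) = 1
W(D(2, -2))*((10 + 20) + 38) - 35 = 1*((10 + 20) + 38) - 35 = 1*(30 + 38) - 35 = 1*68 - 35 = 68 - 35 = 33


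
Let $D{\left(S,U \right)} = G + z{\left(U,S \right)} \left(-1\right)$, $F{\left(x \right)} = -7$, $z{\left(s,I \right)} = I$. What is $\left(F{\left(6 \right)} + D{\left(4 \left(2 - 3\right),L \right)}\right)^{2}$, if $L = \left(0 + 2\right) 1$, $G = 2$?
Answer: $1$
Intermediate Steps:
$L = 2$ ($L = 2 \cdot 1 = 2$)
$D{\left(S,U \right)} = 2 - S$ ($D{\left(S,U \right)} = 2 + S \left(-1\right) = 2 - S$)
$\left(F{\left(6 \right)} + D{\left(4 \left(2 - 3\right),L \right)}\right)^{2} = \left(-7 - \left(-2 + 4 \left(2 - 3\right)\right)\right)^{2} = \left(-7 - \left(-2 + 4 \left(-1\right)\right)\right)^{2} = \left(-7 + \left(2 - -4\right)\right)^{2} = \left(-7 + \left(2 + 4\right)\right)^{2} = \left(-7 + 6\right)^{2} = \left(-1\right)^{2} = 1$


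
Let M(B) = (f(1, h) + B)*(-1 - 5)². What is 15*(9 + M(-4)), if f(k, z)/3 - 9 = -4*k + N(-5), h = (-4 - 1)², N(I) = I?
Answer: -2025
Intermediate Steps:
h = 25 (h = (-5)² = 25)
f(k, z) = 12 - 12*k (f(k, z) = 27 + 3*(-4*k - 5) = 27 + 3*(-5 - 4*k) = 27 + (-15 - 12*k) = 12 - 12*k)
M(B) = 36*B (M(B) = ((12 - 12*1) + B)*(-1 - 5)² = ((12 - 12) + B)*(-6)² = (0 + B)*36 = B*36 = 36*B)
15*(9 + M(-4)) = 15*(9 + 36*(-4)) = 15*(9 - 144) = 15*(-135) = -2025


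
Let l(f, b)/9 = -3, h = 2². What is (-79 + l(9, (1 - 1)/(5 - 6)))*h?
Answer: -424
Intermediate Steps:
h = 4
l(f, b) = -27 (l(f, b) = 9*(-3) = -27)
(-79 + l(9, (1 - 1)/(5 - 6)))*h = (-79 - 27)*4 = -106*4 = -424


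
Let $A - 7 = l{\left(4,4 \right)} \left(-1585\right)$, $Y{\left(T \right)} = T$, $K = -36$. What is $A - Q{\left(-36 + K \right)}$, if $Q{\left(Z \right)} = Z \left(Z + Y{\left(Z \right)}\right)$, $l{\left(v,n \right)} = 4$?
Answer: $-16701$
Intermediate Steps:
$Q{\left(Z \right)} = 2 Z^{2}$ ($Q{\left(Z \right)} = Z \left(Z + Z\right) = Z 2 Z = 2 Z^{2}$)
$A = -6333$ ($A = 7 + 4 \left(-1585\right) = 7 - 6340 = -6333$)
$A - Q{\left(-36 + K \right)} = -6333 - 2 \left(-36 - 36\right)^{2} = -6333 - 2 \left(-72\right)^{2} = -6333 - 2 \cdot 5184 = -6333 - 10368 = -16701$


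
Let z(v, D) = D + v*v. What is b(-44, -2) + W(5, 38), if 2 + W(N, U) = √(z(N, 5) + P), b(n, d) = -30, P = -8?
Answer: -32 + √22 ≈ -27.310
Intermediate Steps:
z(v, D) = D + v²
W(N, U) = -2 + √(-3 + N²) (W(N, U) = -2 + √((5 + N²) - 8) = -2 + √(-3 + N²))
b(-44, -2) + W(5, 38) = -30 + (-2 + √(-3 + 5²)) = -30 + (-2 + √(-3 + 25)) = -30 + (-2 + √22) = -32 + √22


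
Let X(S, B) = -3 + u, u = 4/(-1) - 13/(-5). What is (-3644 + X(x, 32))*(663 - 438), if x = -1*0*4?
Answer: -820890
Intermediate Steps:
u = -7/5 (u = 4*(-1) - 13*(-1/5) = -4 + 13/5 = -7/5 ≈ -1.4000)
x = 0 (x = 0*4 = 0)
X(S, B) = -22/5 (X(S, B) = -3 - 7/5 = -22/5)
(-3644 + X(x, 32))*(663 - 438) = (-3644 - 22/5)*(663 - 438) = -18242/5*225 = -820890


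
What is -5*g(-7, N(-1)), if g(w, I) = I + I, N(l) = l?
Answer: 10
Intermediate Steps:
g(w, I) = 2*I
-5*g(-7, N(-1)) = -10*(-1) = -5*(-2) = 10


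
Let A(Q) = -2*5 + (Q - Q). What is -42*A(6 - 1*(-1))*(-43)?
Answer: -18060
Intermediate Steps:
A(Q) = -10 (A(Q) = -10 + 0 = -10)
-42*A(6 - 1*(-1))*(-43) = -42*(-10)*(-43) = 420*(-43) = -18060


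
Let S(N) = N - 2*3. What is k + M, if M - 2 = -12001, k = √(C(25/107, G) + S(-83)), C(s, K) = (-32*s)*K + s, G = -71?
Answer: -11999 + √5061314/107 ≈ -11978.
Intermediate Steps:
S(N) = -6 + N (S(N) = N - 6 = -6 + N)
C(s, K) = s - 32*K*s (C(s, K) = -32*K*s + s = s - 32*K*s)
k = √5061314/107 (k = √((25/107)*(1 - 32*(-71)) + (-6 - 83)) = √((25*(1/107))*(1 + 2272) - 89) = √((25/107)*2273 - 89) = √(56825/107 - 89) = √(47302/107) = √5061314/107 ≈ 21.026)
M = -11999 (M = 2 - 12001 = -11999)
k + M = √5061314/107 - 11999 = -11999 + √5061314/107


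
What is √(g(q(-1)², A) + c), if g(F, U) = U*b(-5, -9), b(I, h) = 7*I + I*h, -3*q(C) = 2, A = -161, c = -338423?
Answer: I*√340033 ≈ 583.12*I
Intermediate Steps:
q(C) = -⅔ (q(C) = -⅓*2 = -⅔)
g(F, U) = 10*U (g(F, U) = U*(-5*(7 - 9)) = U*(-5*(-2)) = U*10 = 10*U)
√(g(q(-1)², A) + c) = √(10*(-161) - 338423) = √(-1610 - 338423) = √(-340033) = I*√340033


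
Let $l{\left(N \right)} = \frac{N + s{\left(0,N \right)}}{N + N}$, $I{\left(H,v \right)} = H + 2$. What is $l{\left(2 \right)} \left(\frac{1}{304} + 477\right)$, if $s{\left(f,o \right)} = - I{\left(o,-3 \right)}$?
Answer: $- \frac{145009}{608} \approx -238.5$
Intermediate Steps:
$I{\left(H,v \right)} = 2 + H$
$s{\left(f,o \right)} = -2 - o$ ($s{\left(f,o \right)} = - (2 + o) = -2 - o$)
$l{\left(N \right)} = - \frac{1}{N}$ ($l{\left(N \right)} = \frac{N - \left(2 + N\right)}{N + N} = - \frac{2}{2 N} = - 2 \frac{1}{2 N} = - \frac{1}{N}$)
$l{\left(2 \right)} \left(\frac{1}{304} + 477\right) = - \frac{1}{2} \left(\frac{1}{304} + 477\right) = \left(-1\right) \frac{1}{2} \left(\frac{1}{304} + 477\right) = \left(- \frac{1}{2}\right) \frac{145009}{304} = - \frac{145009}{608}$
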